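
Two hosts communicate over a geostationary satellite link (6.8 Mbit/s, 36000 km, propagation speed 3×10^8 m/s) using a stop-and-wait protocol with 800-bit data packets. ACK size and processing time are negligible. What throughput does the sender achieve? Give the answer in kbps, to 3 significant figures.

3.33 kbps

t_tx = L/R = 800/6800000 = 0.000117647 s.
t_prop = 36000000/300000000 = 0.12 s; RTT = 0.24 s.
Cycle = t_tx + RTT = 0.240118 s.
Throughput = L / cycle = 800 / 0.240118 = 3.33 kbps.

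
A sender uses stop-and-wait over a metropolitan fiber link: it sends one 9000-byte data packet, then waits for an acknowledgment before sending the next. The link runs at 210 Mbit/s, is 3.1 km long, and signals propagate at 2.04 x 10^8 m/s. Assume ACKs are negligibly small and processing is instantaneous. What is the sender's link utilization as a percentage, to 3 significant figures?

t_tx = L/R = 72000/210000000 = 0.000342857 s.
t_prop = 3100/204000000 = 1.51961e-05 s; RTT = 3.03922e-05 s.
Cycle = t_tx + RTT = 0.000373249 s.
Utilization = t_tx / cycle = 0.000342857/0.000373249 = 91.9 %.

91.9 %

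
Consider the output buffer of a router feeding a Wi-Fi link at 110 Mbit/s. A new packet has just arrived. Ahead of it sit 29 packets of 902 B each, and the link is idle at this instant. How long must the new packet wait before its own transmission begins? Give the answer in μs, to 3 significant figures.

Each queued packet: L/R = 7216/110000000 = 65.6 μs.
29 queued → 1902.4 μs.
Queuing delay = 1900 μs.

1900 μs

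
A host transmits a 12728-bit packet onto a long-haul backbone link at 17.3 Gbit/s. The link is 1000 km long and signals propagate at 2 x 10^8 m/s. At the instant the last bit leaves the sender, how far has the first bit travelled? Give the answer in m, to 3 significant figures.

147 m

t_tx = L/R = 12728/17300000000 = 7.35723e-07 s.
Distance = s × t_tx = 200000000 × 7.35723e-07 = 147 m.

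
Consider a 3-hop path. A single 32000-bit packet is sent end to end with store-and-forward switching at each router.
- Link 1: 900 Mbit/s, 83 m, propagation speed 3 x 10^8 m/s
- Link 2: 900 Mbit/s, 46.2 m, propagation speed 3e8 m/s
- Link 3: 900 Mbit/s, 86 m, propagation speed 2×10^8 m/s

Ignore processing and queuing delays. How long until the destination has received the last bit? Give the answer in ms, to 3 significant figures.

Transmission delay per hop = L/R = 32000/900000000 = 0.0355556 ms; 3 hops → 0.106667 ms.
Propagation delays (d/s per hop): 0.000276667, 0.000154, 0.00043 ms; sum = 0.000860667 ms.
End-to-end = 0.108 ms.

0.108 ms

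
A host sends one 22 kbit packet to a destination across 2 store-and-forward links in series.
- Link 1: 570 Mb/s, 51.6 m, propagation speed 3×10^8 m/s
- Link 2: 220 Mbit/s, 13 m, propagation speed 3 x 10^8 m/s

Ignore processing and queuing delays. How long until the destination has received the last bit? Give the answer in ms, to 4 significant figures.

L = 22000 bits.
Transmission delays (L/R per hop): 0.0385965, 0.1 ms; sum = 0.138596 ms.
Propagation delays (d/s per hop): 0.000172, 4.33333e-05 ms; sum = 0.000215333 ms.
End-to-end = 0.1388 ms.

0.1388 ms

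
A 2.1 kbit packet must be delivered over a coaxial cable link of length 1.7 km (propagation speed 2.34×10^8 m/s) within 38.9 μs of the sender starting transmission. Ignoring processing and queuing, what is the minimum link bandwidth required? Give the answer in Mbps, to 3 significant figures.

66.4 Mbps

Propagation delay = 1700 / 234000000 = 7.26496 μs.
Transmission budget = 38.9 − 7.26496 = 31.635 μs.
R ≥ L / t_tx = 2100 bits / 3.1635e-05 s = 66.4 Mbps.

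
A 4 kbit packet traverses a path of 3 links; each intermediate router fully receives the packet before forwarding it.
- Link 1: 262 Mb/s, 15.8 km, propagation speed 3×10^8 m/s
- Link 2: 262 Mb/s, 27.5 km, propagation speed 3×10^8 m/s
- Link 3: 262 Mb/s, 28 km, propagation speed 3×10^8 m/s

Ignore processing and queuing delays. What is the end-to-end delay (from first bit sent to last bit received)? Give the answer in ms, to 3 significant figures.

L = 4000 bits.
Transmission delay per hop = L/R = 4000/262000000 = 0.0152672 ms; 3 hops → 0.0458015 ms.
Propagation delays (d/s per hop): 0.0526667, 0.0916667, 0.0933333 ms; sum = 0.237667 ms.
End-to-end = 0.283 ms.

0.283 ms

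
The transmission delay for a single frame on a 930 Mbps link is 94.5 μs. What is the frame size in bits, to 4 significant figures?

87890 bits

L = R × t_tx = 930000000 b/s × 9.45e-05 s = 87885 bits.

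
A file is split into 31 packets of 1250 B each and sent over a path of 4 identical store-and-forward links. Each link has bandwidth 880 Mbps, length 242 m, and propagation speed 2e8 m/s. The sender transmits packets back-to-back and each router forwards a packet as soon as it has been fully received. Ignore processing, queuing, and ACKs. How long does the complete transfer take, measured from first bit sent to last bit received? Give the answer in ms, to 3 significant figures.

0.391 ms

Per-hop transmission t_tx = L/R = 10000/880000000 = 0.0113636 ms.
Per-hop propagation t_prop = 242/200000000 = 0.00121 ms.
Pipeline fill: first packet needs 4·t_tx to clear all hops; remaining 30 packets each add one t_tx.
Total = (4+31-1)·t_tx + 4·t_prop = 34·0.0113636 + 4·0.00121 = 0.391 ms.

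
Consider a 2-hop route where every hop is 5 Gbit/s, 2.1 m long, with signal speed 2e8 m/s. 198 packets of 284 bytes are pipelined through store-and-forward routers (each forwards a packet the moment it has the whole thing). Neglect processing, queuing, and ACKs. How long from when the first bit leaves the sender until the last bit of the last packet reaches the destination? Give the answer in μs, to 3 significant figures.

Per-hop transmission t_tx = L/R = 2272/5000000000 = 0.4544 μs.
Per-hop propagation t_prop = 2.1/200000000 = 0.0105 μs.
Pipeline fill: first packet needs 2·t_tx to clear all hops; remaining 197 packets each add one t_tx.
Total = (2+198-1)·t_tx + 2·t_prop = 199·0.4544 + 2·0.0105 = 90.4 μs.

90.4 μs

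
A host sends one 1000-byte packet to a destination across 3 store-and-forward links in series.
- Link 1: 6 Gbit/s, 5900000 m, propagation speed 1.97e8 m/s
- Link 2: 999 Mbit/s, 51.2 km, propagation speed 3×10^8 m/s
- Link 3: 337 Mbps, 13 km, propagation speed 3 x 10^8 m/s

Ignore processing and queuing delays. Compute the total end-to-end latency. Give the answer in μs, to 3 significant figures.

L = 1000 × 8 = 8000 bits.
Transmission delays (L/R per hop): 1.33333, 8.00801, 23.7389 μs; sum = 33.0802 μs.
Propagation delays (d/s per hop): 29949.2, 170.667, 43.3333 μs; sum = 30163.2 μs.
End-to-end = 30200 μs.

30200 μs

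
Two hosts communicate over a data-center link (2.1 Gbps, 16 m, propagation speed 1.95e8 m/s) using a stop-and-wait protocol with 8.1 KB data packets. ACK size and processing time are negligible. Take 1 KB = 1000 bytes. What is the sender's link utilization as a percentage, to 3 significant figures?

99.5 %

t_tx = L/R = 64800/2100000000 = 3.08571e-05 s.
t_prop = 16/195000000 = 8.20513e-08 s; RTT = 1.64103e-07 s.
Cycle = t_tx + RTT = 3.10212e-05 s.
Utilization = t_tx / cycle = 3.08571e-05/3.10212e-05 = 99.5 %.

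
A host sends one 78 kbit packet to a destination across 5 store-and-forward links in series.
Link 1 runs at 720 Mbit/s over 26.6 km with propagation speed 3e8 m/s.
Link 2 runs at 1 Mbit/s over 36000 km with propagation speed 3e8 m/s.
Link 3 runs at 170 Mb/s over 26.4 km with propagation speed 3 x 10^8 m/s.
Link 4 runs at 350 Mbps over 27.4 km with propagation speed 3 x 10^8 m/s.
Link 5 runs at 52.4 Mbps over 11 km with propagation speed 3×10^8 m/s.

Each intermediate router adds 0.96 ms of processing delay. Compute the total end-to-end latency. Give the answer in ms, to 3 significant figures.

L = 78000 bits.
Transmission delays (L/R per hop): 0.108333, 78, 0.458824, 0.222857, 1.48855 ms; sum = 80.2786 ms.
Propagation delays (d/s per hop): 0.0886667, 120, 0.088, 0.0913333, 0.0366667 ms; sum = 120.305 ms.
Processing at 4 router(s): 4 × 0.96 ms = 3.84 ms.
End-to-end = 204 ms.

204 ms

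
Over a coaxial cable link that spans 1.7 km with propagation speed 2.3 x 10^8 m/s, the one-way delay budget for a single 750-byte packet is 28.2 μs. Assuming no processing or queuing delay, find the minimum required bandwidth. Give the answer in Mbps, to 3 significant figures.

288 Mbps

L = 6000 bits.
Propagation delay = 1700 / 2.3e+08 = 7.3913 μs.
Transmission budget = 28.2 − 7.3913 = 20.8087 μs.
R ≥ L / t_tx = 6000 bits / 2.08087e-05 s = 288 Mbps.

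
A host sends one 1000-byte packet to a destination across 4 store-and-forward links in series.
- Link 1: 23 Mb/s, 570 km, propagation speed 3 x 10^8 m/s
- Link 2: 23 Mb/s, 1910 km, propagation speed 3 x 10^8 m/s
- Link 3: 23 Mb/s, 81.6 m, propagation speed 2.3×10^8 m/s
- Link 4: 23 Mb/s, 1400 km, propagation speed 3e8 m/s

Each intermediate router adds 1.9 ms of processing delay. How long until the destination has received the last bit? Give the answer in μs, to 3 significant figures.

L = 1000 × 8 = 8000 bits.
Transmission delay per hop = L/R = 8000/23000000 = 347.826 μs; 4 hops → 1391.3 μs.
Propagation delays (d/s per hop): 1900, 6366.67, 0.354783, 4666.67 μs; sum = 12933.7 μs.
Processing at 3 router(s): 3 × 1.9 ms = 5700 μs.
End-to-end = 20000 μs.

20000 μs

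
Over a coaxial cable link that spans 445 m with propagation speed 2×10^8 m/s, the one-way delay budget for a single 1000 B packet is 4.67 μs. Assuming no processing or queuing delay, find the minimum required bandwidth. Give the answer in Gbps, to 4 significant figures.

L = 8000 bits.
Propagation delay = 445 / 200000000 = 2.225 μs.
Transmission budget = 4.67 − 2.225 = 2.445 μs.
R ≥ L / t_tx = 8000 bits / 2.445e-06 s = 3.272 Gbps.

3.272 Gbps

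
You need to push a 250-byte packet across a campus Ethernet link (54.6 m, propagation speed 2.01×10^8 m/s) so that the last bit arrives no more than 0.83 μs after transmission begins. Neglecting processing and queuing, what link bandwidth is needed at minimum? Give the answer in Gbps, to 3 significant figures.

3.58 Gbps

L = 2000 bits.
Propagation delay = 54.6 / 2.01e+08 = 0.271642 μs.
Transmission budget = 0.83 − 0.271642 = 0.558358 μs.
R ≥ L / t_tx = 2000 bits / 5.58358e-07 s = 3.58 Gbps.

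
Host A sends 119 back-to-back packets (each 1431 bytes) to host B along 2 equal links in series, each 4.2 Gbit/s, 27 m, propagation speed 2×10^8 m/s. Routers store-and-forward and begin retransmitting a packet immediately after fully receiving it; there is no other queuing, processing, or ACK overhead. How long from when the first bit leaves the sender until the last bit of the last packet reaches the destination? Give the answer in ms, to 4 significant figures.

Per-hop transmission t_tx = L/R = 11448/4200000000 = 0.00272571 ms.
Per-hop propagation t_prop = 27/200000000 = 0.000135 ms.
Pipeline fill: first packet needs 2·t_tx to clear all hops; remaining 118 packets each add one t_tx.
Total = (2+119-1)·t_tx + 2·t_prop = 120·0.00272571 + 2·0.000135 = 0.3274 ms.

0.3274 ms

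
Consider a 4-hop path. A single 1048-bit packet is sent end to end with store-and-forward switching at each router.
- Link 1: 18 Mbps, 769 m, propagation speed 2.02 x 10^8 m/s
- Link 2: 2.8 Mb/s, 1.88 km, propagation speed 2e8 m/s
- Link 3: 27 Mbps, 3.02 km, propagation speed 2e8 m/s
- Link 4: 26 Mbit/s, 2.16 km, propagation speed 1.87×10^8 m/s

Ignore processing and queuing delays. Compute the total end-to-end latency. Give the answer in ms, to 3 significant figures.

0.551 ms

Transmission delays (L/R per hop): 0.0582222, 0.374286, 0.0388148, 0.0403077 ms; sum = 0.51163 ms.
Propagation delays (d/s per hop): 0.00380693, 0.0094, 0.0151, 0.0115508 ms; sum = 0.0398577 ms.
End-to-end = 0.551 ms.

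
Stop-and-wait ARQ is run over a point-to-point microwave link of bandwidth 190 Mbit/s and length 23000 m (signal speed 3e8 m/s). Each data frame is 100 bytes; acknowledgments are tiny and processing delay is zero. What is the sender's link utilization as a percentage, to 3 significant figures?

t_tx = L/R = 800/190000000 = 4.21053e-06 s.
t_prop = 23000/300000000 = 7.66667e-05 s; RTT = 0.000153333 s.
Cycle = t_tx + RTT = 0.000157544 s.
Utilization = t_tx / cycle = 4.21053e-06/0.000157544 = 2.67 %.

2.67 %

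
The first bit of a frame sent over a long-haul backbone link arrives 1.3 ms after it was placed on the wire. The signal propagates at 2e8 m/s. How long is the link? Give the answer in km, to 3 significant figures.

d = s × t_prop = 200000000 × 0.0013 = 260 km.

260 km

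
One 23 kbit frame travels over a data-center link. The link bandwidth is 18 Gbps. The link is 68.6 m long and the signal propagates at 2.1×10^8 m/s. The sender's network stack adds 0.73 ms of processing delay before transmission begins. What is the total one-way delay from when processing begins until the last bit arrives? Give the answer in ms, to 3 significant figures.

L = 23000 bits.
Transmission delay = L/R = 23000 / 18000000000 = 0.00127778 ms.
Propagation delay = d/s = 68.6 m / 210000000 m/s = 0.000326667 ms.
Plus processing delay 0.73 ms = 0.73 ms.
Total = 0.732 ms.

0.732 ms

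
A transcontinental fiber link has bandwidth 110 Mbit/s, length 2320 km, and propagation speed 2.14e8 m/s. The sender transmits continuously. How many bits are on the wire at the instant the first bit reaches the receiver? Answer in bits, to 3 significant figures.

Propagation delay = 2320000 / 214000000 = 0.0108411 s.
BDP = R × t_prop = 110000000 × 0.0108411 = 1192520 bits.

1190000 bits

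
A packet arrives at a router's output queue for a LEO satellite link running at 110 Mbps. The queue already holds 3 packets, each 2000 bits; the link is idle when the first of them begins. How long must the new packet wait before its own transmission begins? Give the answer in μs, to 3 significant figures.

54.5 μs

Each queued packet: L/R = 2000/110000000 = 18.1818 μs.
3 queued → 54.5455 μs.
Queuing delay = 54.5 μs.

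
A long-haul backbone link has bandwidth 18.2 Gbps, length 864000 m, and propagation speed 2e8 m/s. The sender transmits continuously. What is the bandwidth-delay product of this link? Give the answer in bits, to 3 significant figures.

78600000 bits

Propagation delay = 864000 / 200000000 = 0.00432 s.
BDP = R × t_prop = 18200000000 × 0.00432 = 78624000 bits.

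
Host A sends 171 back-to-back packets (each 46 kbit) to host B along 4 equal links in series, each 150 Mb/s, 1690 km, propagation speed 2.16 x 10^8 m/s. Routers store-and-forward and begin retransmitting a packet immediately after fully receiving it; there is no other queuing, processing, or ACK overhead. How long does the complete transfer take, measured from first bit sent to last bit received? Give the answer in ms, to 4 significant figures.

84.66 ms

Per-hop transmission t_tx = L/R = 46000/150000000 = 0.306667 ms.
Per-hop propagation t_prop = 1690000/216000000 = 7.82407 ms.
Pipeline fill: first packet needs 4·t_tx to clear all hops; remaining 170 packets each add one t_tx.
Total = (4+171-1)·t_tx + 4·t_prop = 174·0.306667 + 4·7.82407 = 84.66 ms.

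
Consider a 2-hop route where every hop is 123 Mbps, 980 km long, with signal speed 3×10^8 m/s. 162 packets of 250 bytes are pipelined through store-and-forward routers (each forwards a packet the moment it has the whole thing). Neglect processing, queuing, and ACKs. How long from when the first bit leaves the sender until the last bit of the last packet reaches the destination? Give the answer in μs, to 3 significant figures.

9180 μs

Per-hop transmission t_tx = L/R = 2000/123000000 = 16.2602 μs.
Per-hop propagation t_prop = 980000/300000000 = 3266.67 μs.
Pipeline fill: first packet needs 2·t_tx to clear all hops; remaining 161 packets each add one t_tx.
Total = (2+162-1)·t_tx + 2·t_prop = 163·16.2602 + 2·3266.67 = 9180 μs.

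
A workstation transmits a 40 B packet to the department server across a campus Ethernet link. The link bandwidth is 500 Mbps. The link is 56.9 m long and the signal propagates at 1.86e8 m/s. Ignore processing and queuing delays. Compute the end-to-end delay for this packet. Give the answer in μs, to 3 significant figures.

0.946 μs

L = 40 × 8 = 320 bits.
Transmission delay = L/R = 320 / 500000000 = 0.64 μs.
Propagation delay = d/s = 56.9 m / 186000000 m/s = 0.305914 μs.
Total = 0.946 μs.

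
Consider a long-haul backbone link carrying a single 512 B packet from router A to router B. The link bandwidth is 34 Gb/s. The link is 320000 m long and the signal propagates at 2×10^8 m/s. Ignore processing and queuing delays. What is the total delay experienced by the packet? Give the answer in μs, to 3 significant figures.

L = 512 × 8 = 4096 bits.
Transmission delay = L/R = 4096 / 34000000000 = 0.120471 μs.
Propagation delay = d/s = 320000 m / 200000000 m/s = 1600 μs.
Total = 1600 μs.

1600 μs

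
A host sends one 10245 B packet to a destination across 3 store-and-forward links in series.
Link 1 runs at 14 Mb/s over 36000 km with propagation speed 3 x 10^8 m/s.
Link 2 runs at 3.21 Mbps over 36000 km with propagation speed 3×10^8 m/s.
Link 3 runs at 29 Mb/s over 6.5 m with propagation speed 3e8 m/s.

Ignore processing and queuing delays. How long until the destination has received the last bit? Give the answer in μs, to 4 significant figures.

274200 μs

L = 10245 × 8 = 81960 bits.
Transmission delays (L/R per hop): 5854.29, 25532.7, 2826.21 μs; sum = 34213.2 μs.
Propagation delays (d/s per hop): 120000, 120000, 0.0216667 μs; sum = 240000 μs.
End-to-end = 274200 μs.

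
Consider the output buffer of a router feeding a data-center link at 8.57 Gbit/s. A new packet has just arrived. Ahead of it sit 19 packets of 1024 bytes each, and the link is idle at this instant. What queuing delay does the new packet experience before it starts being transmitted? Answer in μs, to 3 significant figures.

18.2 μs

Each queued packet: L/R = 8192/8570000000 = 0.955893 μs.
19 queued → 18.162 μs.
Queuing delay = 18.2 μs.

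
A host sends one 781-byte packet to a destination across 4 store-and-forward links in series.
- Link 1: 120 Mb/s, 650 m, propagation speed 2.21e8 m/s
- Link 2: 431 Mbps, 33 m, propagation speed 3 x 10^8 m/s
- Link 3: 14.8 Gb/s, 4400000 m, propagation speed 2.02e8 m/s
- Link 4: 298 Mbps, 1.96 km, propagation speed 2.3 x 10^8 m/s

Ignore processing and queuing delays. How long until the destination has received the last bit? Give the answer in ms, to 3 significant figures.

L = 781 × 8 = 6248 bits.
Transmission delays (L/R per hop): 0.0520667, 0.0144965, 0.000422162, 0.0209664 ms; sum = 0.0879518 ms.
Propagation delays (d/s per hop): 0.00294118, 0.00011, 21.7822, 0.00852174 ms; sum = 21.7938 ms.
End-to-end = 21.9 ms.

21.9 ms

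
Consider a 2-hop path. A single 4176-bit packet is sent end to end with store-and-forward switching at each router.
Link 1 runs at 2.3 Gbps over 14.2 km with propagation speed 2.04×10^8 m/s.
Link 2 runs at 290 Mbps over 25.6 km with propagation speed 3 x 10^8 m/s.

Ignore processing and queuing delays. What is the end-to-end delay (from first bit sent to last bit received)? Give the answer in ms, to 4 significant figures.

0.1712 ms

Transmission delays (L/R per hop): 0.00181565, 0.0144 ms; sum = 0.0162157 ms.
Propagation delays (d/s per hop): 0.0696078, 0.0853333 ms; sum = 0.154941 ms.
End-to-end = 0.1712 ms.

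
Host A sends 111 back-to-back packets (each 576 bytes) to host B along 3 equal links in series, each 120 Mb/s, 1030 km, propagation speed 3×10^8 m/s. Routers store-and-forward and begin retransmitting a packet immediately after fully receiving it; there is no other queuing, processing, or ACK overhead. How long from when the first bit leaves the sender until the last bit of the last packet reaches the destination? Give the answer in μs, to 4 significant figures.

14640 μs

Per-hop transmission t_tx = L/R = 4608/120000000 = 38.4 μs.
Per-hop propagation t_prop = 1030000/300000000 = 3433.33 μs.
Pipeline fill: first packet needs 3·t_tx to clear all hops; remaining 110 packets each add one t_tx.
Total = (3+111-1)·t_tx + 3·t_prop = 113·38.4 + 3·3433.33 = 14640 μs.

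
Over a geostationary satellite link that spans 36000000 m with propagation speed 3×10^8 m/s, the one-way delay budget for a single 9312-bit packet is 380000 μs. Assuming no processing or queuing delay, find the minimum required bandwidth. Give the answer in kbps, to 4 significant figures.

Propagation delay = 36000000 / 300000000 = 120000 μs.
Transmission budget = 380000 − 120000 = 260000 μs.
R ≥ L / t_tx = 9312 bits / 0.26 s = 35.82 kbps.

35.82 kbps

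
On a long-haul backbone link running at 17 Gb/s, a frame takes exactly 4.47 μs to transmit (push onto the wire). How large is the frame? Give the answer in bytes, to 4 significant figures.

9499 bytes

L = R × t_tx = 17000000000 b/s × 4.47e-06 s = 75990 bits.
In bytes: 75990 / 8 = 9499 bytes.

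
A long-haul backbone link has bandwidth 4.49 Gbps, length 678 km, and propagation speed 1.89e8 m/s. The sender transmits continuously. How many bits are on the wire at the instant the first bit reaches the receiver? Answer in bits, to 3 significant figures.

Propagation delay = 678000 / 189000000 = 0.0035873 s.
BDP = R × t_prop = 4490000000 × 0.0035873 = 16107000 bits.

16100000 bits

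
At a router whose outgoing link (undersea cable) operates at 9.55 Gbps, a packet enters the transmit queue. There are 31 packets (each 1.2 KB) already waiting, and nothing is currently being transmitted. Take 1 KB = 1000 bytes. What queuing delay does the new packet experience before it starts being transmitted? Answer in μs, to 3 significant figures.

31.2 μs

Each queued packet: L/R = 9600/9550000000 = 1.00524 μs.
31 queued → 31.1623 μs.
Queuing delay = 31.2 μs.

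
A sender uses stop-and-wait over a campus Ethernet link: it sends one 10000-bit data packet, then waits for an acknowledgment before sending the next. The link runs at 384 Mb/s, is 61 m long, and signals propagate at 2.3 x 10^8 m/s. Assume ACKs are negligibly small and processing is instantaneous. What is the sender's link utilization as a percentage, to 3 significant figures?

t_tx = L/R = 10000/384000000 = 2.60417e-05 s.
t_prop = 61/2.3e+08 = 2.65217e-07 s; RTT = 5.30435e-07 s.
Cycle = t_tx + RTT = 2.65721e-05 s.
Utilization = t_tx / cycle = 2.60417e-05/2.65721e-05 = 98.0 %.

98.0 %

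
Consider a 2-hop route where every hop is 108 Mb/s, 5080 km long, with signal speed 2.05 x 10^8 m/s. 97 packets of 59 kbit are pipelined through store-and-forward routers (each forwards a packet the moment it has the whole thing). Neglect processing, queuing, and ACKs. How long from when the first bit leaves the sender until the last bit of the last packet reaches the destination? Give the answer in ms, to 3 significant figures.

Per-hop transmission t_tx = L/R = 59000/108000000 = 0.546296 ms.
Per-hop propagation t_prop = 5080000/2.05e+08 = 24.7805 ms.
Pipeline fill: first packet needs 2·t_tx to clear all hops; remaining 96 packets each add one t_tx.
Total = (2+97-1)·t_tx + 2·t_prop = 98·0.546296 + 2·24.7805 = 103 ms.

103 ms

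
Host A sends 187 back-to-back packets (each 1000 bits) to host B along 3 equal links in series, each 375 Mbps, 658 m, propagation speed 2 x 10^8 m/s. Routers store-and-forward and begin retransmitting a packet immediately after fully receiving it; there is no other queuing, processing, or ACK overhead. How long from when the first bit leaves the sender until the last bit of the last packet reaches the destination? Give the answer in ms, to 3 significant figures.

0.514 ms

Per-hop transmission t_tx = L/R = 1000/375000000 = 0.00266667 ms.
Per-hop propagation t_prop = 658/200000000 = 0.00329 ms.
Pipeline fill: first packet needs 3·t_tx to clear all hops; remaining 186 packets each add one t_tx.
Total = (3+187-1)·t_tx + 3·t_prop = 189·0.00266667 + 3·0.00329 = 0.514 ms.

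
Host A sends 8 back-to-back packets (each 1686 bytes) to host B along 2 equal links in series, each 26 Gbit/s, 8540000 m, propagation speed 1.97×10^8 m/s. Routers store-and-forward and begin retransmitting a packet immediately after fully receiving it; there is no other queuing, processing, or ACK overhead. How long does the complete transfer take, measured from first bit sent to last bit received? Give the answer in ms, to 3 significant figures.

86.7 ms

Per-hop transmission t_tx = L/R = 13488/26000000000 = 0.000518769 ms.
Per-hop propagation t_prop = 8540000/197000000 = 43.3503 ms.
Pipeline fill: first packet needs 2·t_tx to clear all hops; remaining 7 packets each add one t_tx.
Total = (2+8-1)·t_tx + 2·t_prop = 9·0.000518769 + 2·43.3503 = 86.7 ms.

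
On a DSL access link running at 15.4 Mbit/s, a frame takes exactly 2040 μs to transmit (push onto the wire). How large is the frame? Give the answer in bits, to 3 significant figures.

31400 bits

L = R × t_tx = 15400000 b/s × 0.00204 s = 31416 bits.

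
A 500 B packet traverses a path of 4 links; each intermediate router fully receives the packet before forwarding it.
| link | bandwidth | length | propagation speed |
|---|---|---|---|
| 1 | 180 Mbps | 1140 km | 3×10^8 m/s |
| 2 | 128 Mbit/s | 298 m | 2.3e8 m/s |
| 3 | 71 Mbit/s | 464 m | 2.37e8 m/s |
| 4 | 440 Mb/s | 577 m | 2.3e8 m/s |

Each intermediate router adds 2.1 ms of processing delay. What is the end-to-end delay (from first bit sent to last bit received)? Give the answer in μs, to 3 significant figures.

L = 500 × 8 = 4000 bits.
Transmission delays (L/R per hop): 22.2222, 31.25, 56.338, 9.09091 μs; sum = 118.901 μs.
Propagation delays (d/s per hop): 3800, 1.29565, 1.95781, 2.5087 μs; sum = 3805.76 μs.
Processing at 3 router(s): 3 × 2.1 ms = 6300 μs.
End-to-end = 10200 μs.

10200 μs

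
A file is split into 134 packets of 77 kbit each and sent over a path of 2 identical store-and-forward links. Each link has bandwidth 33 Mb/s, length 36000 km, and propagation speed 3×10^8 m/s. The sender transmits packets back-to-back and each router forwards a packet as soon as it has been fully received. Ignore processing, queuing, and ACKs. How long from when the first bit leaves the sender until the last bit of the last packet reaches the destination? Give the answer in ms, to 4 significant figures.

Per-hop transmission t_tx = L/R = 77000/33000000 = 2.33333 ms.
Per-hop propagation t_prop = 36000000/300000000 = 120 ms.
Pipeline fill: first packet needs 2·t_tx to clear all hops; remaining 133 packets each add one t_tx.
Total = (2+134-1)·t_tx + 2·t_prop = 135·2.33333 + 2·120 = 555.0 ms.

555.0 ms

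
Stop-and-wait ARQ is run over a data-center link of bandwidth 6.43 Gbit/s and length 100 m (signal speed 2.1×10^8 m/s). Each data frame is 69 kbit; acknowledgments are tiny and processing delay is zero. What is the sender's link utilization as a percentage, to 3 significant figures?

91.8 %

t_tx = L/R = 69000/6430000000 = 1.07309e-05 s.
t_prop = 100/210000000 = 4.7619e-07 s; RTT = 9.52381e-07 s.
Cycle = t_tx + RTT = 1.16833e-05 s.
Utilization = t_tx / cycle = 1.07309e-05/1.16833e-05 = 91.8 %.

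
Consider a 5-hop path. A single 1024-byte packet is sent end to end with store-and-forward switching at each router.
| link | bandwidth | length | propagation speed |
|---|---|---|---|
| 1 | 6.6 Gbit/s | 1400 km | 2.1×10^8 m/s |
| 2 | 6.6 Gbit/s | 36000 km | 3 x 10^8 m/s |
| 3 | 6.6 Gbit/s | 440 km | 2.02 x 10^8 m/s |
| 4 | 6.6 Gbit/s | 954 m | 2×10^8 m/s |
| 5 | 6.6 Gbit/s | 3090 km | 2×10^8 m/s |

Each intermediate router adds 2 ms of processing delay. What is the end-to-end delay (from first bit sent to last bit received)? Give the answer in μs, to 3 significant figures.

152000 μs

L = 1024 × 8 = 8192 bits.
Transmission delay per hop = L/R = 8192/6600000000 = 1.24121 μs; 5 hops → 6.20606 μs.
Propagation delays (d/s per hop): 6666.67, 120000, 2178.22, 4.77, 15450 μs; sum = 144300 μs.
Processing at 4 router(s): 4 × 2 ms = 8000 μs.
End-to-end = 152000 μs.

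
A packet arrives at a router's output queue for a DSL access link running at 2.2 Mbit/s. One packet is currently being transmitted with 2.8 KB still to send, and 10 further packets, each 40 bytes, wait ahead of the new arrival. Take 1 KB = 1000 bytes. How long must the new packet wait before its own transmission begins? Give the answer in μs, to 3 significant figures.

Each queued packet: L/R = 320/2200000 = 145.455 μs.
10 queued → 1454.55 μs.
Plus remaining 22400 bits of current packet: 10181.8 μs.
Queuing delay = 11600 μs.

11600 μs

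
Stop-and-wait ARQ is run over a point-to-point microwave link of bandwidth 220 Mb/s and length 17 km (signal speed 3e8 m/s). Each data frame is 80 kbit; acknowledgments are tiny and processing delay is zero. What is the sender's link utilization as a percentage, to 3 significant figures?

76.2 %

t_tx = L/R = 80000/220000000 = 0.000363636 s.
t_prop = 17000/300000000 = 5.66667e-05 s; RTT = 0.000113333 s.
Cycle = t_tx + RTT = 0.00047697 s.
Utilization = t_tx / cycle = 0.000363636/0.00047697 = 76.2 %.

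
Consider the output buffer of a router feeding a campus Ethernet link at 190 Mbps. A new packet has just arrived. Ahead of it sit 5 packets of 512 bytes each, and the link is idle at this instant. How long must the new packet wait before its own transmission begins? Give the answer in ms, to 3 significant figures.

Each queued packet: L/R = 4096/190000000 = 0.0215579 ms.
5 queued → 0.107789 ms.
Queuing delay = 0.108 ms.

0.108 ms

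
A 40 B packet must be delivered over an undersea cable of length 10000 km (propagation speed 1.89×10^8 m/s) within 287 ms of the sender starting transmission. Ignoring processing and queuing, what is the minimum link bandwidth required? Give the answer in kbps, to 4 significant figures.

L = 320 bits.
Propagation delay = 10000000 / 189000000 = 52.9101 ms.
Transmission budget = 287 − 52.9101 = 234.09 ms.
R ≥ L / t_tx = 320 bits / 0.23409 s = 1.367 kbps.

1.367 kbps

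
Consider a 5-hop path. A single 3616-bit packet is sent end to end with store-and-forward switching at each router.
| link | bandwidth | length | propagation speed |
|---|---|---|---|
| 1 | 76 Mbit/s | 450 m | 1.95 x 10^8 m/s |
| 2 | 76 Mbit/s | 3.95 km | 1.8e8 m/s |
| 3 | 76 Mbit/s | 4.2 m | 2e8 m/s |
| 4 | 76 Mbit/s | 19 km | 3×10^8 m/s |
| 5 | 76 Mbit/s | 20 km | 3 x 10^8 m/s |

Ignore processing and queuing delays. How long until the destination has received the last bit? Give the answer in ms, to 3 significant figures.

0.392 ms

Transmission delay per hop = L/R = 3616/76000000 = 0.0475789 ms; 5 hops → 0.237895 ms.
Propagation delays (d/s per hop): 0.00230769, 0.0219444, 2.1e-05, 0.0633333, 0.0666667 ms; sum = 0.154273 ms.
End-to-end = 0.392 ms.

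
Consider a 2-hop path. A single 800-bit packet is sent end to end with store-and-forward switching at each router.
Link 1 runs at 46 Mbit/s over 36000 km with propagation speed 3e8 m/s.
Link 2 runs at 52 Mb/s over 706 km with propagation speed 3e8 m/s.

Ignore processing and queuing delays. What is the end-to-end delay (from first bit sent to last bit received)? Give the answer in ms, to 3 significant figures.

Transmission delays (L/R per hop): 0.0173913, 0.0153846 ms; sum = 0.0327759 ms.
Propagation delays (d/s per hop): 120, 2.35333 ms; sum = 122.353 ms.
End-to-end = 122 ms.

122 ms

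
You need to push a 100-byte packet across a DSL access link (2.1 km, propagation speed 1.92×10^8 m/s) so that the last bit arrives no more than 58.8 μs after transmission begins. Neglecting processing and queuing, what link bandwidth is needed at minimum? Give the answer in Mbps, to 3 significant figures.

L = 800 bits.
Propagation delay = 2100 / 192000000 = 10.9375 μs.
Transmission budget = 58.8 − 10.9375 = 47.8625 μs.
R ≥ L / t_tx = 800 bits / 4.78625e-05 s = 16.7 Mbps.

16.7 Mbps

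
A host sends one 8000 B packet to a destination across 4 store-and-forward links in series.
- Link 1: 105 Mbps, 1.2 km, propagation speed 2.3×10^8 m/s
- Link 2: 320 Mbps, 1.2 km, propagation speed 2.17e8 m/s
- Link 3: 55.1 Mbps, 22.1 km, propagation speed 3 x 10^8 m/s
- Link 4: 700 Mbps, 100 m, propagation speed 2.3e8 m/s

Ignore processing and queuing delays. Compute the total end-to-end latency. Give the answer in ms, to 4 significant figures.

2.147 ms

L = 8000 × 8 = 64000 bits.
Transmission delays (L/R per hop): 0.609524, 0.2, 1.16152, 0.0914286 ms; sum = 2.06248 ms.
Propagation delays (d/s per hop): 0.00521739, 0.00552995, 0.0736667, 0.000434783 ms; sum = 0.0848488 ms.
End-to-end = 2.147 ms.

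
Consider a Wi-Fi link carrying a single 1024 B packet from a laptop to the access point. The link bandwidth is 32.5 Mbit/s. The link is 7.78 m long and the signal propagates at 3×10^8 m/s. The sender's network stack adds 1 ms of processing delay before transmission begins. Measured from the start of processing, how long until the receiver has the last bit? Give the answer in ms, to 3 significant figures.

L = 1024 × 8 = 8192 bits.
Transmission delay = L/R = 8192 / 32500000 = 0.252062 ms.
Propagation delay = d/s = 7.78 m / 300000000 m/s = 2.59333e-05 ms.
Plus processing delay 1 ms = 1 ms.
Total = 1.25 ms.

1.25 ms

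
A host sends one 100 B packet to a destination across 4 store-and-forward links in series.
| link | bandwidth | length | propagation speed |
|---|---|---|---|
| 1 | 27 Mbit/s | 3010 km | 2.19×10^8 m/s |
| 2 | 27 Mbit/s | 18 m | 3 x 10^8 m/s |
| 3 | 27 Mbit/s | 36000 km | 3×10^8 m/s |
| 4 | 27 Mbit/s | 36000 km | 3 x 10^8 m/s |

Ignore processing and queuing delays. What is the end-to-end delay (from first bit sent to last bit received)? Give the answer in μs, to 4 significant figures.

253900 μs

L = 100 × 8 = 800 bits.
Transmission delay per hop = L/R = 800/27000000 = 29.6296 μs; 4 hops → 118.519 μs.
Propagation delays (d/s per hop): 13744.3, 0.06, 120000, 120000 μs; sum = 253744 μs.
End-to-end = 253900 μs.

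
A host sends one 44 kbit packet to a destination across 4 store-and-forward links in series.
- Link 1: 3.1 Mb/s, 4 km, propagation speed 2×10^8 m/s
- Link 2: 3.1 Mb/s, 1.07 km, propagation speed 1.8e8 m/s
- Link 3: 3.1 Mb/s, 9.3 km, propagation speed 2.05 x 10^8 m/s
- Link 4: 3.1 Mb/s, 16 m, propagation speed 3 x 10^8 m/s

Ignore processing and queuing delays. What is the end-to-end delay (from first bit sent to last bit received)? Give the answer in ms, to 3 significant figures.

56.8 ms

L = 44000 bits.
Transmission delay per hop = L/R = 44000/3100000 = 14.1935 ms; 4 hops → 56.7742 ms.
Propagation delays (d/s per hop): 0.02, 0.00594444, 0.0453659, 5.33333e-05 ms; sum = 0.0713636 ms.
End-to-end = 56.8 ms.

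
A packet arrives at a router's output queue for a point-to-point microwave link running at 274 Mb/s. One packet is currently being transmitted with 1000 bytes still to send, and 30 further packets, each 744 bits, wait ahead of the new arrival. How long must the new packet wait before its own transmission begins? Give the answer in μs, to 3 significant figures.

111 μs

Each queued packet: L/R = 744/274000000 = 2.71533 μs.
30 queued → 81.4599 μs.
Plus remaining 8000 bits of current packet: 29.1971 μs.
Queuing delay = 111 μs.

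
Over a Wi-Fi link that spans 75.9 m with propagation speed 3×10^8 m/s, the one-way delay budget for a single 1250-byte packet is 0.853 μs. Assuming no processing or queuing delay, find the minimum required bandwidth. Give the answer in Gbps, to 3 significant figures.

L = 10000 bits.
Propagation delay = 75.9 / 300000000 = 0.253 μs.
Transmission budget = 0.853 − 0.253 = 0.6 μs.
R ≥ L / t_tx = 10000 bits / 6e-07 s = 16.7 Gbps.

16.7 Gbps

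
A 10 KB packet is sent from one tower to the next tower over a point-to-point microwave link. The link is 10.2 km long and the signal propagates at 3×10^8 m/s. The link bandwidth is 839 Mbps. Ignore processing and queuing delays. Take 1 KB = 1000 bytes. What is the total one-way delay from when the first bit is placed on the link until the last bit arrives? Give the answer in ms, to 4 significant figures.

0.1294 ms

L = 80000 bits.
Transmission delay = L/R = 80000 / 839000000 = 0.0953516 ms.
Propagation delay = d/s = 10200 m / 300000000 m/s = 0.034 ms.
Total = 0.1294 ms.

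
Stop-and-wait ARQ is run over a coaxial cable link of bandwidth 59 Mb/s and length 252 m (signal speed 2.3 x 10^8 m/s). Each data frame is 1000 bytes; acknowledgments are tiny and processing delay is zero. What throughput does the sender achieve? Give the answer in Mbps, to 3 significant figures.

58.1 Mbps

t_tx = L/R = 8000/59000000 = 0.000135593 s.
t_prop = 252/2.3e+08 = 1.09565e-06 s; RTT = 2.1913e-06 s.
Cycle = t_tx + RTT = 0.000137785 s.
Throughput = L / cycle = 8000 / 0.000137785 = 58.1 Mbps.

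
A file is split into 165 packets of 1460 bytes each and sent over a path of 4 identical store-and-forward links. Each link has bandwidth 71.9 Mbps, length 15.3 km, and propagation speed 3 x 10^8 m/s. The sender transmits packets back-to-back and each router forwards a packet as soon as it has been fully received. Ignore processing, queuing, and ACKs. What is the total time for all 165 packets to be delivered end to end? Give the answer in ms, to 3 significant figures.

Per-hop transmission t_tx = L/R = 11680/71900000 = 0.162448 ms.
Per-hop propagation t_prop = 15300/300000000 = 0.051 ms.
Pipeline fill: first packet needs 4·t_tx to clear all hops; remaining 164 packets each add one t_tx.
Total = (4+165-1)·t_tx + 4·t_prop = 168·0.162448 + 4·0.051 = 27.5 ms.

27.5 ms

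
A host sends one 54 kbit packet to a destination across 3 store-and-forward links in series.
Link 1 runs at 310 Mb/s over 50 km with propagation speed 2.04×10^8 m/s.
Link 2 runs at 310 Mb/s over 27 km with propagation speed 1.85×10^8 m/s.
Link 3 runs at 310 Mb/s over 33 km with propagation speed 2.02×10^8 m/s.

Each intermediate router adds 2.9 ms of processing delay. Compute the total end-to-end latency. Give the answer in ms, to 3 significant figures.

6.88 ms

L = 54000 bits.
Transmission delay per hop = L/R = 54000/310000000 = 0.174194 ms; 3 hops → 0.522581 ms.
Propagation delays (d/s per hop): 0.245098, 0.145946, 0.163366 ms; sum = 0.55441 ms.
Processing at 2 router(s): 2 × 2.9 ms = 5.8 ms.
End-to-end = 6.88 ms.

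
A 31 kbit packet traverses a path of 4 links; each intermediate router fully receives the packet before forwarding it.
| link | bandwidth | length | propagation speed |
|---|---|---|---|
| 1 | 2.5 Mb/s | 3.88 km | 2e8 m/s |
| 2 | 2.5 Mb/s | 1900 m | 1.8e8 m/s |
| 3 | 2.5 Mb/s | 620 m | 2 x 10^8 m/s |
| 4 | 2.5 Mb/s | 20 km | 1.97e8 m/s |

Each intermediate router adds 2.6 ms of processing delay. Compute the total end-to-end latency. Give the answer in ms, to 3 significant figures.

57.5 ms

L = 31000 bits.
Transmission delay per hop = L/R = 31000/2500000 = 12.4 ms; 4 hops → 49.6 ms.
Propagation delays (d/s per hop): 0.0194, 0.0105556, 0.0031, 0.101523 ms; sum = 0.134578 ms.
Processing at 3 router(s): 3 × 2.6 ms = 7.8 ms.
End-to-end = 57.5 ms.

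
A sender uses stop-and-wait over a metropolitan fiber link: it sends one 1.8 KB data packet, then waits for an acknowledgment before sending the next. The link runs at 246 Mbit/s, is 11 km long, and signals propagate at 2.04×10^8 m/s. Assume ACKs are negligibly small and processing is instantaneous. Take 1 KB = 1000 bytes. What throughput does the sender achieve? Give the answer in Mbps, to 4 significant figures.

t_tx = L/R = 14400/246000000 = 5.85366e-05 s.
t_prop = 11000/204000000 = 5.39216e-05 s; RTT = 0.000107843 s.
Cycle = t_tx + RTT = 0.00016638 s.
Throughput = L / cycle = 14400 / 0.00016638 = 86.55 Mbps.

86.55 Mbps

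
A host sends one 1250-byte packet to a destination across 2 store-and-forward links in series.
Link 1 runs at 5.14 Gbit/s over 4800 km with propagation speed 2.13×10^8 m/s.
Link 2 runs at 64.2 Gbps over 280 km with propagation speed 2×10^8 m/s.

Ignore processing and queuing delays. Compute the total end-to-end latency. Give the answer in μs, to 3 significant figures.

L = 1250 × 8 = 10000 bits.
Transmission delays (L/R per hop): 1.94553, 0.155763 μs; sum = 2.10129 μs.
Propagation delays (d/s per hop): 22535.2, 1400 μs; sum = 23935.2 μs.
End-to-end = 23900 μs.

23900 μs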